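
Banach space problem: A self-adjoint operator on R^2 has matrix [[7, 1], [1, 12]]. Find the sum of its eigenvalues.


For a self-adjoint (symmetric) matrix, the eigenvalues are real.
The sum of eigenvalues equals the trace of the matrix.
trace = 7 + 12 = 19

19


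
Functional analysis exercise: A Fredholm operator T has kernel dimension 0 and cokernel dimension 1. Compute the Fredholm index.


The Fredholm index is defined as ind(T) = dim(ker T) - dim(coker T)
= 0 - 1
= -1

-1


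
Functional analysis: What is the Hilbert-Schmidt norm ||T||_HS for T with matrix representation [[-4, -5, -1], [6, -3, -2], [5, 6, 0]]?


The Hilbert-Schmidt norm is sqrt(sum of squares of all entries).
Sum of squares = (-4)^2 + (-5)^2 + (-1)^2 + 6^2 + (-3)^2 + (-2)^2 + 5^2 + 6^2 + 0^2
= 16 + 25 + 1 + 36 + 9 + 4 + 25 + 36 + 0 = 152
||T||_HS = sqrt(152) = 12.3288

12.3288


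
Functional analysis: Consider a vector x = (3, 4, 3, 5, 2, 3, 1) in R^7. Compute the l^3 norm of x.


The l^3 norm = (sum |x_i|^3)^(1/3)
Sum of 3th powers = 27 + 64 + 27 + 125 + 8 + 27 + 1 = 279
||x||_3 = (279)^(1/3) = 6.5343

6.5343


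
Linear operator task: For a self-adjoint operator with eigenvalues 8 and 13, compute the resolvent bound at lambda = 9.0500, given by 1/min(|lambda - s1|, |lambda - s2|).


dist(9.0500, {8, 13}) = min(|9.0500 - 8|, |9.0500 - 13|)
= min(1.0500, 3.9500) = 1.0500
Resolvent bound = 1/1.0500 = 0.9524

0.9524


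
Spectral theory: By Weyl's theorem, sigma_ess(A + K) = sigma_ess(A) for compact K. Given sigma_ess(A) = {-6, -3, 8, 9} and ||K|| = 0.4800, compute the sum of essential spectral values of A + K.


By Weyl's theorem, the essential spectrum is invariant under compact perturbations.
sigma_ess(A + K) = sigma_ess(A) = {-6, -3, 8, 9}
Sum = -6 + -3 + 8 + 9 = 8

8


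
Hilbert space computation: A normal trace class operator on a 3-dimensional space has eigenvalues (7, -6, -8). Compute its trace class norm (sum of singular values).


For a normal operator, singular values equal |eigenvalues|.
Trace norm = sum |lambda_i| = 7 + 6 + 8
= 21

21


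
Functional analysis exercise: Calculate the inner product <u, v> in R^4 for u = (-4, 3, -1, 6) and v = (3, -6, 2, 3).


Computing the standard inner product <u, v> = sum u_i * v_i
= -4*3 + 3*-6 + -1*2 + 6*3
= -12 + -18 + -2 + 18
= -14

-14


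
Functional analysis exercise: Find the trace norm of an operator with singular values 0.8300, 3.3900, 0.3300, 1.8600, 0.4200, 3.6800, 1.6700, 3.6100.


The nuclear norm is the sum of all singular values.
||T||_1 = 0.8300 + 3.3900 + 0.3300 + 1.8600 + 0.4200 + 3.6800 + 1.6700 + 3.6100
= 15.7900

15.7900


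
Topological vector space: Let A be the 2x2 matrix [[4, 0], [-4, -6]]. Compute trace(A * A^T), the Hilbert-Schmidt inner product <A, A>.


trace(A * A^T) = sum of squares of all entries
= 4^2 + 0^2 + (-4)^2 + (-6)^2
= 16 + 0 + 16 + 36
= 68

68


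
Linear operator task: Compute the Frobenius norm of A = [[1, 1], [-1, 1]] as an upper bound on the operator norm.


||A||_F^2 = sum a_ij^2
= 1^2 + 1^2 + (-1)^2 + 1^2
= 1 + 1 + 1 + 1 = 4
||A||_F = sqrt(4) = 2.0000

2.0000


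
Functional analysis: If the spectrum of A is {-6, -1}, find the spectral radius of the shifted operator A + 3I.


Spectrum of A + 3I = {-3, 2}
Spectral radius = max |lambda| over the shifted spectrum
= max(3, 2) = 3

3


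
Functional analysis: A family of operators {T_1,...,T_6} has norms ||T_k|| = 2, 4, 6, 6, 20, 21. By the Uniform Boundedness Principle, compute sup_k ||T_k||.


By the Uniform Boundedness Principle, the supremum of norms is finite.
sup_k ||T_k|| = max(2, 4, 6, 6, 20, 21) = 21

21


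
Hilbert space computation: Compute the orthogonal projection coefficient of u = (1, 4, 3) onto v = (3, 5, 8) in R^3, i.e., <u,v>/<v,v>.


Computing <u,v> = 1*3 + 4*5 + 3*8 = 47
Computing <v,v> = 3^2 + 5^2 + 8^2 = 98
Projection coefficient = 47/98 = 0.4796

0.4796


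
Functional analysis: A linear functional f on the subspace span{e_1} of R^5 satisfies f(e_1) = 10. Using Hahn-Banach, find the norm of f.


The norm of f is given by ||f|| = sup_{||x||=1} |f(x)|.
On span{e_1}, ||e_1|| = 1, so ||f|| = |f(e_1)| / ||e_1||
= |10| / 1 = 10.0000

10.0000


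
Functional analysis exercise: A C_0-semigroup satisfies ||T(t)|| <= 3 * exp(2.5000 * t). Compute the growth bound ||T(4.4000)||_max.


||T(4.4000)|| <= 3 * exp(2.5000 * 4.4000)
= 3 * exp(11.0000)
= 3 * 59874.1417
= 179622.4251

179622.4251


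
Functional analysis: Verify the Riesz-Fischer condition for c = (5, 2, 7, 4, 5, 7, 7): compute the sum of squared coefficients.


sum |c_n|^2 = 5^2 + 2^2 + 7^2 + 4^2 + 5^2 + 7^2 + 7^2
= 25 + 4 + 49 + 16 + 25 + 49 + 49
= 217

217


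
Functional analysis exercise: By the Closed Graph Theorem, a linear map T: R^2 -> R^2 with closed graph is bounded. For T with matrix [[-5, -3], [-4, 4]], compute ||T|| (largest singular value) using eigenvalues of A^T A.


A^T A = [[41, -1], [-1, 25]]
trace(A^T A) = 66, det(A^T A) = 1024
discriminant = 66^2 - 4*1024 = 260
Largest eigenvalue of A^T A = (trace + sqrt(disc))/2 = 41.0623
||T|| = sqrt(41.0623) = 6.4080

6.4080


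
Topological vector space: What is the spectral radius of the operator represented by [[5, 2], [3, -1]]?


For a 2x2 matrix, eigenvalues satisfy lambda^2 - (trace)*lambda + det = 0
trace = 5 + -1 = 4
det = 5*-1 - 2*3 = -11
discriminant = 4^2 - 4*(-11) = 60
spectral radius = max |eigenvalue| = 5.8730

5.8730


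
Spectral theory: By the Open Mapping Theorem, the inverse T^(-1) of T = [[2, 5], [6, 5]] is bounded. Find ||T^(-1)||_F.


det(T) = 2*5 - 5*6 = -20
T^(-1) = (1/-20) * [[5, -5], [-6, 2]] = [[-0.2500, 0.2500], [0.3000, -0.1000]]
||T^(-1)||_F^2 = (-0.2500)^2 + 0.2500^2 + 0.3000^2 + (-0.1000)^2 = 0.2250
||T^(-1)||_F = sqrt(0.2250) = 0.4743

0.4743


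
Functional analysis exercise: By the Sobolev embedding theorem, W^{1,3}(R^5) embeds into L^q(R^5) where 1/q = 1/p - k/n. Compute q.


Using the Sobolev embedding formula: 1/q = 1/p - k/n
1/q = 1/3 - 1/5 = 2/15
q = 1/(2/15) = 15/2 = 7.5000

7.5000


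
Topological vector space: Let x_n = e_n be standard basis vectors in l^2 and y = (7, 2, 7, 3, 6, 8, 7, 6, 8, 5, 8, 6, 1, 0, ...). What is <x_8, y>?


x_8 = e_8 is the standard basis vector with 1 in position 8.
<x_8, y> = y_8 = 6
As n -> infinity, <x_n, y> -> 0, confirming weak convergence of (x_n) to 0.

6


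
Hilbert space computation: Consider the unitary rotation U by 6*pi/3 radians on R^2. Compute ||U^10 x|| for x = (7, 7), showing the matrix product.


U is a rotation by theta = 6*pi/3
U^10 = rotation by 10*theta = 60*pi/3 = 0*pi/3 (mod 2*pi)
cos(0*pi/3) = 1.0000, sin(0*pi/3) = 0.0000
U^10 x = (1.0000 * 7 - 0.0000 * 7, 0.0000 * 7 + 1.0000 * 7)
= (7.0000, 7.0000)
||U^10 x|| = sqrt(7.0000^2 + 7.0000^2) = sqrt(98.0000) = 9.8995

9.8995


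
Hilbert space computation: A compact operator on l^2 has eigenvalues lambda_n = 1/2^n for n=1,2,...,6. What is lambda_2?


The eigenvalue formula gives lambda_2 = 1/2^2
= 1/4
= 0.2500

0.2500


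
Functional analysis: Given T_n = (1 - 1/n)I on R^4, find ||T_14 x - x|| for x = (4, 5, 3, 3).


T_14 x - x = (1 - 1/14)x - x = -x/14
||x|| = sqrt(59) = 7.6811
||T_14 x - x|| = ||x||/14 = 7.6811/14 = 0.5487

0.5487


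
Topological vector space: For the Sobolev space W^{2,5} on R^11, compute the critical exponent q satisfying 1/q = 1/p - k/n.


Using the Sobolev embedding formula: 1/q = 1/p - k/n
1/q = 1/5 - 2/11 = 1/55
q = 1/(1/55) = 55

55.0000


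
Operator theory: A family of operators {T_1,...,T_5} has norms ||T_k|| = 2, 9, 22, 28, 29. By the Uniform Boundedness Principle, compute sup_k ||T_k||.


By the Uniform Boundedness Principle, the supremum of norms is finite.
sup_k ||T_k|| = max(2, 9, 22, 28, 29) = 29

29


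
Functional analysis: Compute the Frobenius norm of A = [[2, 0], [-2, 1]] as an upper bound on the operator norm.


||A||_F^2 = sum a_ij^2
= 2^2 + 0^2 + (-2)^2 + 1^2
= 4 + 0 + 4 + 1 = 9
||A||_F = sqrt(9) = 3.0000

3.0000


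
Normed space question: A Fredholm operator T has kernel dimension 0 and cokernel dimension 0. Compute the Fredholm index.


The Fredholm index is defined as ind(T) = dim(ker T) - dim(coker T)
= 0 - 0
= 0

0


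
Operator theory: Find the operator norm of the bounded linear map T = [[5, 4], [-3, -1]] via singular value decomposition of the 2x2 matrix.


A^T A = [[34, 23], [23, 17]]
trace(A^T A) = 51, det(A^T A) = 49
discriminant = 51^2 - 4*49 = 2405
Largest eigenvalue of A^T A = (trace + sqrt(disc))/2 = 50.0204
||T|| = sqrt(50.0204) = 7.0725

7.0725


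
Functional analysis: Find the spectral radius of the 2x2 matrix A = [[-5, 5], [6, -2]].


For a 2x2 matrix, eigenvalues satisfy lambda^2 - (trace)*lambda + det = 0
trace = -5 + -2 = -7
det = -5*-2 - 5*6 = -20
discriminant = (-7)^2 - 4*(-20) = 129
spectral radius = max |eigenvalue| = 9.1789

9.1789


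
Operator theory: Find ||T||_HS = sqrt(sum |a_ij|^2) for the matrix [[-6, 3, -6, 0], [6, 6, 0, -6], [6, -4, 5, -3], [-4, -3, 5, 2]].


The Hilbert-Schmidt norm is sqrt(sum of squares of all entries).
Sum of squares = (-6)^2 + 3^2 + (-6)^2 + 0^2 + 6^2 + 6^2 + 0^2 + (-6)^2 + 6^2 + (-4)^2 + 5^2 + (-3)^2 + (-4)^2 + (-3)^2 + 5^2 + 2^2
= 36 + 9 + 36 + 0 + 36 + 36 + 0 + 36 + 36 + 16 + 25 + 9 + 16 + 9 + 25 + 4 = 329
||T||_HS = sqrt(329) = 18.1384

18.1384


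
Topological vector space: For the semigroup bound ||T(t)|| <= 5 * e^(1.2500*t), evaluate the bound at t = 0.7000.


||T(0.7000)|| <= 5 * exp(1.2500 * 0.7000)
= 5 * exp(0.8750)
= 5 * 2.3989
= 11.9944

11.9944


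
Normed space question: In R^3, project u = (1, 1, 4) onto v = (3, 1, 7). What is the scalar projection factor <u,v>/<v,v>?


Computing <u,v> = 1*3 + 1*1 + 4*7 = 32
Computing <v,v> = 3^2 + 1^2 + 7^2 = 59
Projection coefficient = 32/59 = 0.5424

0.5424


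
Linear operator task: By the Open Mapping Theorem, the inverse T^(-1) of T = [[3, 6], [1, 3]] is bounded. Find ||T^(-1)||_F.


det(T) = 3*3 - 6*1 = 3
T^(-1) = (1/3) * [[3, -6], [-1, 3]] = [[1.0000, -2.0000], [-0.3333, 1.0000]]
||T^(-1)||_F^2 = 1.0000^2 + (-2.0000)^2 + (-0.3333)^2 + 1.0000^2 = 6.1111
||T^(-1)||_F = sqrt(6.1111) = 2.4721

2.4721


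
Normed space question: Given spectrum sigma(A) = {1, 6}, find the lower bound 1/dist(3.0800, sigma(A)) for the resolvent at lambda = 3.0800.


dist(3.0800, {1, 6}) = min(|3.0800 - 1|, |3.0800 - 6|)
= min(2.0800, 2.9200) = 2.0800
Resolvent bound = 1/2.0800 = 0.4808

0.4808


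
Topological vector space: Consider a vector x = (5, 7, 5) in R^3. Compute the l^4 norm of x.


The l^4 norm = (sum |x_i|^4)^(1/4)
Sum of 4th powers = 625 + 2401 + 625 = 3651
||x||_4 = (3651)^(1/4) = 7.7733

7.7733


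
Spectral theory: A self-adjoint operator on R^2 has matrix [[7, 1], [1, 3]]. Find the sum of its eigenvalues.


For a self-adjoint (symmetric) matrix, the eigenvalues are real.
The sum of eigenvalues equals the trace of the matrix.
trace = 7 + 3 = 10

10


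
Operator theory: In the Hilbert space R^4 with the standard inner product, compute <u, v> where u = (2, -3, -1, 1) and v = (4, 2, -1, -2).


Computing the standard inner product <u, v> = sum u_i * v_i
= 2*4 + -3*2 + -1*-1 + 1*-2
= 8 + -6 + 1 + -2
= 1

1


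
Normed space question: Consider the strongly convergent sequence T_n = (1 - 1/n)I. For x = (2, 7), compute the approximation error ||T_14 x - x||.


T_14 x - x = (1 - 1/14)x - x = -x/14
||x|| = sqrt(53) = 7.2801
||T_14 x - x|| = ||x||/14 = 7.2801/14 = 0.5200

0.5200


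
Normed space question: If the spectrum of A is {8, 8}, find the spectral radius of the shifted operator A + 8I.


Spectrum of A + 8I = {16, 16}
Spectral radius = max |lambda| over the shifted spectrum
= max(16, 16) = 16

16


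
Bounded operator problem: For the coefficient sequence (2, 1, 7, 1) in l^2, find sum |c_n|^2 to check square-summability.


sum |c_n|^2 = 2^2 + 1^2 + 7^2 + 1^2
= 4 + 1 + 49 + 1
= 55

55


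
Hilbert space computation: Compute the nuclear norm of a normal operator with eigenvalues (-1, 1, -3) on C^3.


For a normal operator, singular values equal |eigenvalues|.
Trace norm = sum |lambda_i| = 1 + 1 + 3
= 5

5


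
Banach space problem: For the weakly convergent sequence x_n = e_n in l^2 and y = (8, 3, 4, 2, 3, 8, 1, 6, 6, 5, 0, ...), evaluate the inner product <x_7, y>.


x_7 = e_7 is the standard basis vector with 1 in position 7.
<x_7, y> = y_7 = 1
As n -> infinity, <x_n, y> -> 0, confirming weak convergence of (x_n) to 0.

1


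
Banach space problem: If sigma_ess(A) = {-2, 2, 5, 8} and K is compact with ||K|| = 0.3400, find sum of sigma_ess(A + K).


By Weyl's theorem, the essential spectrum is invariant under compact perturbations.
sigma_ess(A + K) = sigma_ess(A) = {-2, 2, 5, 8}
Sum = -2 + 2 + 5 + 8 = 13

13


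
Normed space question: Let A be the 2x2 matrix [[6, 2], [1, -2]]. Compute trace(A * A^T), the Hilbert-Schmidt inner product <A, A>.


trace(A * A^T) = sum of squares of all entries
= 6^2 + 2^2 + 1^2 + (-2)^2
= 36 + 4 + 1 + 4
= 45

45


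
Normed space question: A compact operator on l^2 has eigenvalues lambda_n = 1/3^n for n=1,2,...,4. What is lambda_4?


The eigenvalue formula gives lambda_4 = 1/3^4
= 1/81
= 0.0123

0.0123


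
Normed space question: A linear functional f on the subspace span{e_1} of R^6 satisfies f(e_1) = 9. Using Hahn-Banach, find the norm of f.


The norm of f is given by ||f|| = sup_{||x||=1} |f(x)|.
On span{e_1}, ||e_1|| = 1, so ||f|| = |f(e_1)| / ||e_1||
= |9| / 1 = 9.0000

9.0000


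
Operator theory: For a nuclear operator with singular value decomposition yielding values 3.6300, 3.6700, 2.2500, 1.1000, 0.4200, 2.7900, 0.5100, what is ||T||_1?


The nuclear norm is the sum of all singular values.
||T||_1 = 3.6300 + 3.6700 + 2.2500 + 1.1000 + 0.4200 + 2.7900 + 0.5100
= 14.3700

14.3700


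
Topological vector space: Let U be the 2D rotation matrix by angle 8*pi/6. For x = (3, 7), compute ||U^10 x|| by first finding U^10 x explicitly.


U is a rotation by theta = 8*pi/6
U^10 = rotation by 10*theta = 80*pi/6 = 8*pi/6 (mod 2*pi)
cos(8*pi/6) = -0.5000, sin(8*pi/6) = -0.8660
U^10 x = (-0.5000 * 3 - -0.8660 * 7, -0.8660 * 3 + -0.5000 * 7)
= (4.5622, -6.0981)
||U^10 x|| = sqrt(4.5622^2 + (-6.0981)^2) = sqrt(58.0000) = 7.6158

7.6158


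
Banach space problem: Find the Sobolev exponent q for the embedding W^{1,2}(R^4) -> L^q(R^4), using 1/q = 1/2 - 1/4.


Using the Sobolev embedding formula: 1/q = 1/p - k/n
1/q = 1/2 - 1/4 = 1/4
q = 1/(1/4) = 4

4.0000


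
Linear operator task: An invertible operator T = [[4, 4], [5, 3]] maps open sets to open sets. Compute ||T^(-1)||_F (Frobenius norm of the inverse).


det(T) = 4*3 - 4*5 = -8
T^(-1) = (1/-8) * [[3, -4], [-5, 4]] = [[-0.3750, 0.5000], [0.6250, -0.5000]]
||T^(-1)||_F^2 = (-0.3750)^2 + 0.5000^2 + 0.6250^2 + (-0.5000)^2 = 1.0312
||T^(-1)||_F = sqrt(1.0312) = 1.0155

1.0155


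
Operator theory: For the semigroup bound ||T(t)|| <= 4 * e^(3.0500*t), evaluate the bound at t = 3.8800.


||T(3.8800)|| <= 4 * exp(3.0500 * 3.8800)
= 4 * exp(11.8340)
= 4 * 137860.8332
= 551443.3327

551443.3327


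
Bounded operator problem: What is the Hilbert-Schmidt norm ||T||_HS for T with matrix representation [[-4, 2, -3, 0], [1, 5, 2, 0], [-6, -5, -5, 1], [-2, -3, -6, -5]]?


The Hilbert-Schmidt norm is sqrt(sum of squares of all entries).
Sum of squares = (-4)^2 + 2^2 + (-3)^2 + 0^2 + 1^2 + 5^2 + 2^2 + 0^2 + (-6)^2 + (-5)^2 + (-5)^2 + 1^2 + (-2)^2 + (-3)^2 + (-6)^2 + (-5)^2
= 16 + 4 + 9 + 0 + 1 + 25 + 4 + 0 + 36 + 25 + 25 + 1 + 4 + 9 + 36 + 25 = 220
||T||_HS = sqrt(220) = 14.8324

14.8324


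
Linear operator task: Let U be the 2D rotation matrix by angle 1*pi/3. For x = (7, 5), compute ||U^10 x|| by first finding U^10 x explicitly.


U is a rotation by theta = 1*pi/3
U^10 = rotation by 10*theta = 10*pi/3 = 4*pi/3 (mod 2*pi)
cos(4*pi/3) = -0.5000, sin(4*pi/3) = -0.8660
U^10 x = (-0.5000 * 7 - -0.8660 * 5, -0.8660 * 7 + -0.5000 * 5)
= (0.8301, -8.5622)
||U^10 x|| = sqrt(0.8301^2 + (-8.5622)^2) = sqrt(74.0000) = 8.6023

8.6023


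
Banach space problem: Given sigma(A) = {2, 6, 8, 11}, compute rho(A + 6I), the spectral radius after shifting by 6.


Spectrum of A + 6I = {8, 12, 14, 17}
Spectral radius = max |lambda| over the shifted spectrum
= max(8, 12, 14, 17) = 17

17


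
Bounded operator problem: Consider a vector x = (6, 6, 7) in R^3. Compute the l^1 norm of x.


The l^1 norm equals the sum of absolute values of all components.
||x||_1 = 6 + 6 + 7
= 19

19.0000


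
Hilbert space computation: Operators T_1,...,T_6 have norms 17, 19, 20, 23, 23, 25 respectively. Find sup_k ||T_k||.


By the Uniform Boundedness Principle, the supremum of norms is finite.
sup_k ||T_k|| = max(17, 19, 20, 23, 23, 25) = 25

25


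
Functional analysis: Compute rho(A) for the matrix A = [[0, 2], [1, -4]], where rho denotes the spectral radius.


For a 2x2 matrix, eigenvalues satisfy lambda^2 - (trace)*lambda + det = 0
trace = 0 + -4 = -4
det = 0*-4 - 2*1 = -2
discriminant = (-4)^2 - 4*(-2) = 24
spectral radius = max |eigenvalue| = 4.4495

4.4495


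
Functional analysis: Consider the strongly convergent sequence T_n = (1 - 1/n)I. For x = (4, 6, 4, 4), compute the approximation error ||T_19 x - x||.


T_19 x - x = (1 - 1/19)x - x = -x/19
||x|| = sqrt(84) = 9.1652
||T_19 x - x|| = ||x||/19 = 9.1652/19 = 0.4824

0.4824


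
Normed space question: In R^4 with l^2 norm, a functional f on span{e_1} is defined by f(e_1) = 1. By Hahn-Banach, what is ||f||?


The norm of f is given by ||f|| = sup_{||x||=1} |f(x)|.
On span{e_1}, ||e_1|| = 1, so ||f|| = |f(e_1)| / ||e_1||
= |1| / 1 = 1.0000

1.0000


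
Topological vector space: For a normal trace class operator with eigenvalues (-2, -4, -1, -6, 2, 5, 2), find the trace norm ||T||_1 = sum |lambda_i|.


For a normal operator, singular values equal |eigenvalues|.
Trace norm = sum |lambda_i| = 2 + 4 + 1 + 6 + 2 + 5 + 2
= 22

22


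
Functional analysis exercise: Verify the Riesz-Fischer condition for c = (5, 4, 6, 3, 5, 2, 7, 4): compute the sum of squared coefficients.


sum |c_n|^2 = 5^2 + 4^2 + 6^2 + 3^2 + 5^2 + 2^2 + 7^2 + 4^2
= 25 + 16 + 36 + 9 + 25 + 4 + 49 + 16
= 180

180


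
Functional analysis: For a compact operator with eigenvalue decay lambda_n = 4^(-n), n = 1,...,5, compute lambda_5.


The eigenvalue formula gives lambda_5 = 1/4^5
= 1/1024
= 9.7656e-04

9.7656e-04


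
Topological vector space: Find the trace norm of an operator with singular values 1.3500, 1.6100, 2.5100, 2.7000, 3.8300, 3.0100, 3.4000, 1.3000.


The nuclear norm is the sum of all singular values.
||T||_1 = 1.3500 + 1.6100 + 2.5100 + 2.7000 + 3.8300 + 3.0100 + 3.4000 + 1.3000
= 19.7100

19.7100


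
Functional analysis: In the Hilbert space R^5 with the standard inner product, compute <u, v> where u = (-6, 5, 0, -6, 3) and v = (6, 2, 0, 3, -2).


Computing the standard inner product <u, v> = sum u_i * v_i
= -6*6 + 5*2 + 0*0 + -6*3 + 3*-2
= -36 + 10 + 0 + -18 + -6
= -50

-50


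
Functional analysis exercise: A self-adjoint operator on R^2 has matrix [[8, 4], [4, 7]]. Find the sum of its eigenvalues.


For a self-adjoint (symmetric) matrix, the eigenvalues are real.
The sum of eigenvalues equals the trace of the matrix.
trace = 8 + 7 = 15

15


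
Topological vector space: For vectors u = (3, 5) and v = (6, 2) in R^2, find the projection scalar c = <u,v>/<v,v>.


Computing <u,v> = 3*6 + 5*2 = 28
Computing <v,v> = 6^2 + 2^2 = 40
Projection coefficient = 28/40 = 0.7000

0.7000


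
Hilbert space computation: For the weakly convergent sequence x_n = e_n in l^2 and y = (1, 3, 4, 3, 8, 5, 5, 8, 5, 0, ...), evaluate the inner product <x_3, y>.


x_3 = e_3 is the standard basis vector with 1 in position 3.
<x_3, y> = y_3 = 4
As n -> infinity, <x_n, y> -> 0, confirming weak convergence of (x_n) to 0.

4


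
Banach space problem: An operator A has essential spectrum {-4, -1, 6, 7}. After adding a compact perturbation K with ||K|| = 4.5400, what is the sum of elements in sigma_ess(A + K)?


By Weyl's theorem, the essential spectrum is invariant under compact perturbations.
sigma_ess(A + K) = sigma_ess(A) = {-4, -1, 6, 7}
Sum = -4 + -1 + 6 + 7 = 8

8


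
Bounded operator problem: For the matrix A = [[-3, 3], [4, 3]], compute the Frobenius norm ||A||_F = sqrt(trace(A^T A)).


||A||_F^2 = sum a_ij^2
= (-3)^2 + 3^2 + 4^2 + 3^2
= 9 + 9 + 16 + 9 = 43
||A||_F = sqrt(43) = 6.5574

6.5574


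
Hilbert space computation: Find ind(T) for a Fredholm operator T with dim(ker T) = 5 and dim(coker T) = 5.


The Fredholm index is defined as ind(T) = dim(ker T) - dim(coker T)
= 5 - 5
= 0

0


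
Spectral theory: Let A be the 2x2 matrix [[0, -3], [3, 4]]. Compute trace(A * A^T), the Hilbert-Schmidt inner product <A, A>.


trace(A * A^T) = sum of squares of all entries
= 0^2 + (-3)^2 + 3^2 + 4^2
= 0 + 9 + 9 + 16
= 34

34


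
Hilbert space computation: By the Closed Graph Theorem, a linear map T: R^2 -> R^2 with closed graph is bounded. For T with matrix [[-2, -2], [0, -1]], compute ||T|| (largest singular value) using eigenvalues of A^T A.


A^T A = [[4, 4], [4, 5]]
trace(A^T A) = 9, det(A^T A) = 4
discriminant = 9^2 - 4*4 = 65
Largest eigenvalue of A^T A = (trace + sqrt(disc))/2 = 8.5311
||T|| = sqrt(8.5311) = 2.9208

2.9208


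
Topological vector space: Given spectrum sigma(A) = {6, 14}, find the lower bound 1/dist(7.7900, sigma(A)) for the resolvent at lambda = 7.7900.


dist(7.7900, {6, 14}) = min(|7.7900 - 6|, |7.7900 - 14|)
= min(1.7900, 6.2100) = 1.7900
Resolvent bound = 1/1.7900 = 0.5587

0.5587


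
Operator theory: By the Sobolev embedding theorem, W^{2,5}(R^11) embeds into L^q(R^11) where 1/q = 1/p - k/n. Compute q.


Using the Sobolev embedding formula: 1/q = 1/p - k/n
1/q = 1/5 - 2/11 = 1/55
q = 1/(1/55) = 55

55.0000


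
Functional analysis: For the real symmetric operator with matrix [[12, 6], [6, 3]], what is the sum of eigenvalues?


For a self-adjoint (symmetric) matrix, the eigenvalues are real.
The sum of eigenvalues equals the trace of the matrix.
trace = 12 + 3 = 15

15


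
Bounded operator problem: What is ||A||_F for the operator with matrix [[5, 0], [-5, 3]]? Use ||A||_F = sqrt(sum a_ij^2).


||A||_F^2 = sum a_ij^2
= 5^2 + 0^2 + (-5)^2 + 3^2
= 25 + 0 + 25 + 9 = 59
||A||_F = sqrt(59) = 7.6811

7.6811


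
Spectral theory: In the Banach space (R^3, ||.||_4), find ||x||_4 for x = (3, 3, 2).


The l^4 norm = (sum |x_i|^4)^(1/4)
Sum of 4th powers = 81 + 81 + 16 = 178
||x||_4 = (178)^(1/4) = 3.6526

3.6526


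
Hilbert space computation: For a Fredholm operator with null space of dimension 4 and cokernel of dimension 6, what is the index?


The Fredholm index is defined as ind(T) = dim(ker T) - dim(coker T)
= 4 - 6
= -2

-2


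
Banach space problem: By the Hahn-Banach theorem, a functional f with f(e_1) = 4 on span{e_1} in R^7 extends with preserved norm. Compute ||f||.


The norm of f is given by ||f|| = sup_{||x||=1} |f(x)|.
On span{e_1}, ||e_1|| = 1, so ||f|| = |f(e_1)| / ||e_1||
= |4| / 1 = 4.0000

4.0000


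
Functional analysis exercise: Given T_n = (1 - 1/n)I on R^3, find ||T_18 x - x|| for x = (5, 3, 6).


T_18 x - x = (1 - 1/18)x - x = -x/18
||x|| = sqrt(70) = 8.3666
||T_18 x - x|| = ||x||/18 = 8.3666/18 = 0.4648

0.4648


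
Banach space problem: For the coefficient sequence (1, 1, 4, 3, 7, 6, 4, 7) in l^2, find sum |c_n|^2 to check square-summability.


sum |c_n|^2 = 1^2 + 1^2 + 4^2 + 3^2 + 7^2 + 6^2 + 4^2 + 7^2
= 1 + 1 + 16 + 9 + 49 + 36 + 16 + 49
= 177

177


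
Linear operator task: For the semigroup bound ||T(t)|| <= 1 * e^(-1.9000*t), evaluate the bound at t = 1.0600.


||T(1.0600)|| <= 1 * exp(-1.9000 * 1.0600)
= 1 * exp(-2.0140)
= 1 * 0.1335
= 0.1335

0.1335


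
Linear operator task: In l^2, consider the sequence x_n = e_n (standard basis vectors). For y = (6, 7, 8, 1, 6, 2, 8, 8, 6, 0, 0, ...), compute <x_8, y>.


x_8 = e_8 is the standard basis vector with 1 in position 8.
<x_8, y> = y_8 = 8
As n -> infinity, <x_n, y> -> 0, confirming weak convergence of (x_n) to 0.

8


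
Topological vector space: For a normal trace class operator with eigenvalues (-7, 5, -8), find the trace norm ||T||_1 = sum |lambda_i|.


For a normal operator, singular values equal |eigenvalues|.
Trace norm = sum |lambda_i| = 7 + 5 + 8
= 20

20


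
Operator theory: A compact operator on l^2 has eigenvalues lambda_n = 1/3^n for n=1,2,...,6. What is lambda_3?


The eigenvalue formula gives lambda_3 = 1/3^3
= 1/27
= 0.0370

0.0370


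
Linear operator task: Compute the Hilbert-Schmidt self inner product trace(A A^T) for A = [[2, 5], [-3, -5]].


trace(A * A^T) = sum of squares of all entries
= 2^2 + 5^2 + (-3)^2 + (-5)^2
= 4 + 25 + 9 + 25
= 63

63


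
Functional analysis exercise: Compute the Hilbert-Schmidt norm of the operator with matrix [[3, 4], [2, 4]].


The Hilbert-Schmidt norm is sqrt(sum of squares of all entries).
Sum of squares = 3^2 + 4^2 + 2^2 + 4^2
= 9 + 16 + 4 + 16 = 45
||T||_HS = sqrt(45) = 6.7082

6.7082


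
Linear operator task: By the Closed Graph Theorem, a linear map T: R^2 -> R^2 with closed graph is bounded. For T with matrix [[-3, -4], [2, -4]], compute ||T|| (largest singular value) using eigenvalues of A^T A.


A^T A = [[13, 4], [4, 32]]
trace(A^T A) = 45, det(A^T A) = 400
discriminant = 45^2 - 4*400 = 425
Largest eigenvalue of A^T A = (trace + sqrt(disc))/2 = 32.8078
||T|| = sqrt(32.8078) = 5.7278

5.7278


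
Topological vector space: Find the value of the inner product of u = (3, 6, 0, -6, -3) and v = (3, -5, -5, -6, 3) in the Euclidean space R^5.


Computing the standard inner product <u, v> = sum u_i * v_i
= 3*3 + 6*-5 + 0*-5 + -6*-6 + -3*3
= 9 + -30 + 0 + 36 + -9
= 6

6


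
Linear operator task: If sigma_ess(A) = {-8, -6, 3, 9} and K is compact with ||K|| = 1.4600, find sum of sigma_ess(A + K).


By Weyl's theorem, the essential spectrum is invariant under compact perturbations.
sigma_ess(A + K) = sigma_ess(A) = {-8, -6, 3, 9}
Sum = -8 + -6 + 3 + 9 = -2

-2


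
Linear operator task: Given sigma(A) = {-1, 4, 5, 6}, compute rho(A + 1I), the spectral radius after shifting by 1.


Spectrum of A + 1I = {0, 5, 6, 7}
Spectral radius = max |lambda| over the shifted spectrum
= max(0, 5, 6, 7) = 7

7


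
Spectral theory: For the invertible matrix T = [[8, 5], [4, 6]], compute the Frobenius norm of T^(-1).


det(T) = 8*6 - 5*4 = 28
T^(-1) = (1/28) * [[6, -5], [-4, 8]] = [[0.2143, -0.1786], [-0.1429, 0.2857]]
||T^(-1)||_F^2 = 0.2143^2 + (-0.1786)^2 + (-0.1429)^2 + 0.2857^2 = 0.1798
||T^(-1)||_F = sqrt(0.1798) = 0.4241

0.4241


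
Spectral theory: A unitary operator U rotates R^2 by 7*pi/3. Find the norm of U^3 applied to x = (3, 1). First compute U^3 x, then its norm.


U is a rotation by theta = 7*pi/3
U^3 = rotation by 3*theta = 21*pi/3 = 3*pi/3 (mod 2*pi)
cos(3*pi/3) = -1.0000, sin(3*pi/3) = 0.0000
U^3 x = (-1.0000 * 3 - 0.0000 * 1, 0.0000 * 3 + -1.0000 * 1)
= (-3.0000, -1.0000)
||U^3 x|| = sqrt((-3.0000)^2 + (-1.0000)^2) = sqrt(10.0000) = 3.1623

3.1623


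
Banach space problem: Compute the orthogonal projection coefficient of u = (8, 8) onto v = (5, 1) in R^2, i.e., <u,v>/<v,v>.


Computing <u,v> = 8*5 + 8*1 = 48
Computing <v,v> = 5^2 + 1^2 = 26
Projection coefficient = 48/26 = 1.8462

1.8462


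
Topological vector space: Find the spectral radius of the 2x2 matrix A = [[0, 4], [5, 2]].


For a 2x2 matrix, eigenvalues satisfy lambda^2 - (trace)*lambda + det = 0
trace = 0 + 2 = 2
det = 0*2 - 4*5 = -20
discriminant = 2^2 - 4*(-20) = 84
spectral radius = max |eigenvalue| = 5.5826

5.5826


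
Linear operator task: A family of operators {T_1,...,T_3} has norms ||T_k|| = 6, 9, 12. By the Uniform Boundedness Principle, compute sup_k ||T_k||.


By the Uniform Boundedness Principle, the supremum of norms is finite.
sup_k ||T_k|| = max(6, 9, 12) = 12

12


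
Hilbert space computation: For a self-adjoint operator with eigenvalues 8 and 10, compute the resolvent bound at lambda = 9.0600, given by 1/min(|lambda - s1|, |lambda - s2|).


dist(9.0600, {8, 10}) = min(|9.0600 - 8|, |9.0600 - 10|)
= min(1.0600, 0.9400) = 0.9400
Resolvent bound = 1/0.9400 = 1.0638

1.0638


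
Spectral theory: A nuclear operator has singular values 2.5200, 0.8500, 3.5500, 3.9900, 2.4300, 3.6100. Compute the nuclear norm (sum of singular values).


The nuclear norm is the sum of all singular values.
||T||_1 = 2.5200 + 0.8500 + 3.5500 + 3.9900 + 2.4300 + 3.6100
= 16.9500

16.9500


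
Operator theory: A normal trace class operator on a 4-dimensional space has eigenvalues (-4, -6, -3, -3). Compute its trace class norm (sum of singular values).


For a normal operator, singular values equal |eigenvalues|.
Trace norm = sum |lambda_i| = 4 + 6 + 3 + 3
= 16

16


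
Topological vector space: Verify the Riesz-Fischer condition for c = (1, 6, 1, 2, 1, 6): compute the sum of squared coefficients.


sum |c_n|^2 = 1^2 + 6^2 + 1^2 + 2^2 + 1^2 + 6^2
= 1 + 36 + 1 + 4 + 1 + 36
= 79

79


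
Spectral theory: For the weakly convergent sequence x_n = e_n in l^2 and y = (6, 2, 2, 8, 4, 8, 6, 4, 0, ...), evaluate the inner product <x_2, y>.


x_2 = e_2 is the standard basis vector with 1 in position 2.
<x_2, y> = y_2 = 2
As n -> infinity, <x_n, y> -> 0, confirming weak convergence of (x_n) to 0.

2


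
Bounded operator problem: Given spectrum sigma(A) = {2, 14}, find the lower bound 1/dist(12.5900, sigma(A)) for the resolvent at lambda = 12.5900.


dist(12.5900, {2, 14}) = min(|12.5900 - 2|, |12.5900 - 14|)
= min(10.5900, 1.4100) = 1.4100
Resolvent bound = 1/1.4100 = 0.7092

0.7092


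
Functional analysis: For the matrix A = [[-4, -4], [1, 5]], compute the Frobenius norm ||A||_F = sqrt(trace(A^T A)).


||A||_F^2 = sum a_ij^2
= (-4)^2 + (-4)^2 + 1^2 + 5^2
= 16 + 16 + 1 + 25 = 58
||A||_F = sqrt(58) = 7.6158

7.6158


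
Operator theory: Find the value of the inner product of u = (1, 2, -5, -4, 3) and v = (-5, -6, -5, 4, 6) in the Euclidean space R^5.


Computing the standard inner product <u, v> = sum u_i * v_i
= 1*-5 + 2*-6 + -5*-5 + -4*4 + 3*6
= -5 + -12 + 25 + -16 + 18
= 10

10


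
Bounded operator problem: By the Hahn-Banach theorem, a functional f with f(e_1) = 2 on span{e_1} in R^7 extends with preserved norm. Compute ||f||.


The norm of f is given by ||f|| = sup_{||x||=1} |f(x)|.
On span{e_1}, ||e_1|| = 1, so ||f|| = |f(e_1)| / ||e_1||
= |2| / 1 = 2.0000

2.0000


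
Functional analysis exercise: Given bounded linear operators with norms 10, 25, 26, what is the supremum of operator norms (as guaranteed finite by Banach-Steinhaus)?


By the Uniform Boundedness Principle, the supremum of norms is finite.
sup_k ||T_k|| = max(10, 25, 26) = 26

26


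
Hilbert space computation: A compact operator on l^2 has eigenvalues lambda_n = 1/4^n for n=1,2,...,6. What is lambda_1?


The eigenvalue formula gives lambda_1 = 1/4^1
= 1/4
= 0.2500

0.2500


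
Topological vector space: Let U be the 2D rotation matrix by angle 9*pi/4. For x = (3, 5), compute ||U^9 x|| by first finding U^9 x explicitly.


U is a rotation by theta = 9*pi/4
U^9 = rotation by 9*theta = 81*pi/4 = 1*pi/4 (mod 2*pi)
cos(1*pi/4) = 0.7071, sin(1*pi/4) = 0.7071
U^9 x = (0.7071 * 3 - 0.7071 * 5, 0.7071 * 3 + 0.7071 * 5)
= (-1.4142, 5.6569)
||U^9 x|| = sqrt((-1.4142)^2 + 5.6569^2) = sqrt(34.0000) = 5.8310

5.8310


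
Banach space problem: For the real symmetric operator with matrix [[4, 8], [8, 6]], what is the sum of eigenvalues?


For a self-adjoint (symmetric) matrix, the eigenvalues are real.
The sum of eigenvalues equals the trace of the matrix.
trace = 4 + 6 = 10

10


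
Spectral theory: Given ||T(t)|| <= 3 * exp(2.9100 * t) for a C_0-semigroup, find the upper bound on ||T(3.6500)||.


||T(3.6500)|| <= 3 * exp(2.9100 * 3.6500)
= 3 * exp(10.6215)
= 3 * 41007.0794
= 123021.2383

123021.2383


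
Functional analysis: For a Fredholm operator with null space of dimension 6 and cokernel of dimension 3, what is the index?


The Fredholm index is defined as ind(T) = dim(ker T) - dim(coker T)
= 6 - 3
= 3

3


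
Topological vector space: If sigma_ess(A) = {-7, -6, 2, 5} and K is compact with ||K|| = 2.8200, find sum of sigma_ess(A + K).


By Weyl's theorem, the essential spectrum is invariant under compact perturbations.
sigma_ess(A + K) = sigma_ess(A) = {-7, -6, 2, 5}
Sum = -7 + -6 + 2 + 5 = -6

-6


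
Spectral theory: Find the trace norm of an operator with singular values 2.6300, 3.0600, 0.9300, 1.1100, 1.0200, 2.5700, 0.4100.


The nuclear norm is the sum of all singular values.
||T||_1 = 2.6300 + 3.0600 + 0.9300 + 1.1100 + 1.0200 + 2.5700 + 0.4100
= 11.7300

11.7300


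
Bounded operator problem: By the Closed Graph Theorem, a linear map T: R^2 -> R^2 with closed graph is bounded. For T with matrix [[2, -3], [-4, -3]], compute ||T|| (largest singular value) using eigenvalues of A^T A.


A^T A = [[20, 6], [6, 18]]
trace(A^T A) = 38, det(A^T A) = 324
discriminant = 38^2 - 4*324 = 148
Largest eigenvalue of A^T A = (trace + sqrt(disc))/2 = 25.0828
||T|| = sqrt(25.0828) = 5.0083

5.0083


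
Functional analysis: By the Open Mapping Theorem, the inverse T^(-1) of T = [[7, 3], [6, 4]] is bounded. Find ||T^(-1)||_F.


det(T) = 7*4 - 3*6 = 10
T^(-1) = (1/10) * [[4, -3], [-6, 7]] = [[0.4000, -0.3000], [-0.6000, 0.7000]]
||T^(-1)||_F^2 = 0.4000^2 + (-0.3000)^2 + (-0.6000)^2 + 0.7000^2 = 1.1000
||T^(-1)||_F = sqrt(1.1000) = 1.0488

1.0488


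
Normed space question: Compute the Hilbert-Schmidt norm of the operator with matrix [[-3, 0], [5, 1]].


The Hilbert-Schmidt norm is sqrt(sum of squares of all entries).
Sum of squares = (-3)^2 + 0^2 + 5^2 + 1^2
= 9 + 0 + 25 + 1 = 35
||T||_HS = sqrt(35) = 5.9161

5.9161


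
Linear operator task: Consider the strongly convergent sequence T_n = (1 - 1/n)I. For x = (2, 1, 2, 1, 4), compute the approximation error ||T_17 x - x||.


T_17 x - x = (1 - 1/17)x - x = -x/17
||x|| = sqrt(26) = 5.0990
||T_17 x - x|| = ||x||/17 = 5.0990/17 = 0.2999

0.2999


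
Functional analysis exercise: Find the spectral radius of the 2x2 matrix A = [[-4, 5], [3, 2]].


For a 2x2 matrix, eigenvalues satisfy lambda^2 - (trace)*lambda + det = 0
trace = -4 + 2 = -2
det = -4*2 - 5*3 = -23
discriminant = (-2)^2 - 4*(-23) = 96
spectral radius = max |eigenvalue| = 5.8990

5.8990


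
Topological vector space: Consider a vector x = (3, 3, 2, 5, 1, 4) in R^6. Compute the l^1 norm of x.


The l^1 norm equals the sum of absolute values of all components.
||x||_1 = 3 + 3 + 2 + 5 + 1 + 4
= 18

18.0000


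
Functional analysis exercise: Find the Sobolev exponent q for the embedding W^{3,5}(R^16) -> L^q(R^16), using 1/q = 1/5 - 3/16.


Using the Sobolev embedding formula: 1/q = 1/p - k/n
1/q = 1/5 - 3/16 = 1/80
q = 1/(1/80) = 80

80.0000


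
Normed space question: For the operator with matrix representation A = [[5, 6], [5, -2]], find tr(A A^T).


trace(A * A^T) = sum of squares of all entries
= 5^2 + 6^2 + 5^2 + (-2)^2
= 25 + 36 + 25 + 4
= 90

90


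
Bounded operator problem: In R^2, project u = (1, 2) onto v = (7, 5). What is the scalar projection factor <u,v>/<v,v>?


Computing <u,v> = 1*7 + 2*5 = 17
Computing <v,v> = 7^2 + 5^2 = 74
Projection coefficient = 17/74 = 0.2297

0.2297


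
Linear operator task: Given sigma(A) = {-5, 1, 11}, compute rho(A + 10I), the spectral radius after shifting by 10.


Spectrum of A + 10I = {5, 11, 21}
Spectral radius = max |lambda| over the shifted spectrum
= max(5, 11, 21) = 21

21


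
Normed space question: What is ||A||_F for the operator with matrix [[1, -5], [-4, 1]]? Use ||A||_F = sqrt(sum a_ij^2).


||A||_F^2 = sum a_ij^2
= 1^2 + (-5)^2 + (-4)^2 + 1^2
= 1 + 25 + 16 + 1 = 43
||A||_F = sqrt(43) = 6.5574

6.5574


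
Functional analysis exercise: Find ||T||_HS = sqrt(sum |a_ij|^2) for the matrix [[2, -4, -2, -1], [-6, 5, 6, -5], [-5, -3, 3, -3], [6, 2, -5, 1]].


The Hilbert-Schmidt norm is sqrt(sum of squares of all entries).
Sum of squares = 2^2 + (-4)^2 + (-2)^2 + (-1)^2 + (-6)^2 + 5^2 + 6^2 + (-5)^2 + (-5)^2 + (-3)^2 + 3^2 + (-3)^2 + 6^2 + 2^2 + (-5)^2 + 1^2
= 4 + 16 + 4 + 1 + 36 + 25 + 36 + 25 + 25 + 9 + 9 + 9 + 36 + 4 + 25 + 1 = 265
||T||_HS = sqrt(265) = 16.2788

16.2788


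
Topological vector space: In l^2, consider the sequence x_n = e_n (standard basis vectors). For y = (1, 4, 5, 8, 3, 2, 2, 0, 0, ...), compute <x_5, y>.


x_5 = e_5 is the standard basis vector with 1 in position 5.
<x_5, y> = y_5 = 3
As n -> infinity, <x_n, y> -> 0, confirming weak convergence of (x_n) to 0.

3


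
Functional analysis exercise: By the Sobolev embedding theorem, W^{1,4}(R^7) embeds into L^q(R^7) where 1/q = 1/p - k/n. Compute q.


Using the Sobolev embedding formula: 1/q = 1/p - k/n
1/q = 1/4 - 1/7 = 3/28
q = 1/(3/28) = 28/3 = 9.3333

9.3333


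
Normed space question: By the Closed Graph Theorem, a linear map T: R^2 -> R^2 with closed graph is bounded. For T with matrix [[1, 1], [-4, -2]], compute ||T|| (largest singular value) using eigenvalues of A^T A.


A^T A = [[17, 9], [9, 5]]
trace(A^T A) = 22, det(A^T A) = 4
discriminant = 22^2 - 4*4 = 468
Largest eigenvalue of A^T A = (trace + sqrt(disc))/2 = 21.8167
||T|| = sqrt(21.8167) = 4.6708

4.6708


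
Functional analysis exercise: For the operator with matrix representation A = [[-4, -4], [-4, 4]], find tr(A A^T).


trace(A * A^T) = sum of squares of all entries
= (-4)^2 + (-4)^2 + (-4)^2 + 4^2
= 16 + 16 + 16 + 16
= 64

64


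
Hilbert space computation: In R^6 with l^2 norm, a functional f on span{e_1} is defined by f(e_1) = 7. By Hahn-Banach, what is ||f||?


The norm of f is given by ||f|| = sup_{||x||=1} |f(x)|.
On span{e_1}, ||e_1|| = 1, so ||f|| = |f(e_1)| / ||e_1||
= |7| / 1 = 7.0000

7.0000


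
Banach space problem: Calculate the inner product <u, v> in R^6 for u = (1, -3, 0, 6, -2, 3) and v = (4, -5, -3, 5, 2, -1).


Computing the standard inner product <u, v> = sum u_i * v_i
= 1*4 + -3*-5 + 0*-3 + 6*5 + -2*2 + 3*-1
= 4 + 15 + 0 + 30 + -4 + -3
= 42

42


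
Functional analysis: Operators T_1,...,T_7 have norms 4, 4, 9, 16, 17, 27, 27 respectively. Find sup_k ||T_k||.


By the Uniform Boundedness Principle, the supremum of norms is finite.
sup_k ||T_k|| = max(4, 4, 9, 16, 17, 27, 27) = 27

27


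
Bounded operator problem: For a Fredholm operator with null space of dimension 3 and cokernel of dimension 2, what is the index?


The Fredholm index is defined as ind(T) = dim(ker T) - dim(coker T)
= 3 - 2
= 1

1


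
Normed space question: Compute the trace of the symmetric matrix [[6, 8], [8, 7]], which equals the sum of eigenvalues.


For a self-adjoint (symmetric) matrix, the eigenvalues are real.
The sum of eigenvalues equals the trace of the matrix.
trace = 6 + 7 = 13

13


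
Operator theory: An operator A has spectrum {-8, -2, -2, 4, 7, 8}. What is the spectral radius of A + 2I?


Spectrum of A + 2I = {-6, 0, 0, 6, 9, 10}
Spectral radius = max |lambda| over the shifted spectrum
= max(6, 0, 0, 6, 9, 10) = 10

10


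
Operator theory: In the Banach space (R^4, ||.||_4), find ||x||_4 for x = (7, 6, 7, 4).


The l^4 norm = (sum |x_i|^4)^(1/4)
Sum of 4th powers = 2401 + 1296 + 2401 + 256 = 6354
||x||_4 = (6354)^(1/4) = 8.9282

8.9282


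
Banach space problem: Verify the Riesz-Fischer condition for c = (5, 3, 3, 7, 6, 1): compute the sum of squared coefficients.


sum |c_n|^2 = 5^2 + 3^2 + 3^2 + 7^2 + 6^2 + 1^2
= 25 + 9 + 9 + 49 + 36 + 1
= 129

129


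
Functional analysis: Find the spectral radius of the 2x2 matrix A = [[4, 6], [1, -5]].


For a 2x2 matrix, eigenvalues satisfy lambda^2 - (trace)*lambda + det = 0
trace = 4 + -5 = -1
det = 4*-5 - 6*1 = -26
discriminant = (-1)^2 - 4*(-26) = 105
spectral radius = max |eigenvalue| = 5.6235

5.6235
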